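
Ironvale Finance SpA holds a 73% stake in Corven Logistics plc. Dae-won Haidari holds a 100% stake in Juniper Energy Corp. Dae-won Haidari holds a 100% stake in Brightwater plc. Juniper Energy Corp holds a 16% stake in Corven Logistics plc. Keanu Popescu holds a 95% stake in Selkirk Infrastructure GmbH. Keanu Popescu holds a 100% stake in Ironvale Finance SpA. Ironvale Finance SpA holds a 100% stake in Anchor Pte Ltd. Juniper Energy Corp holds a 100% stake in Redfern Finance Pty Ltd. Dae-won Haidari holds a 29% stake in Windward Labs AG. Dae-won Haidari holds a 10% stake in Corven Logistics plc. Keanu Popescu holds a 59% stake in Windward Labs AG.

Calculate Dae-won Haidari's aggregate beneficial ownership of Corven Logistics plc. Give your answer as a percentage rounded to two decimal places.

Dae-won reaches Corven along 2 paths.
Direct stake: 10% = 10%.
Via Juniper: 100% × 16% = 16%.
Total: 10% + 16% = 26%.
Rounded: 26.00%.

26.00%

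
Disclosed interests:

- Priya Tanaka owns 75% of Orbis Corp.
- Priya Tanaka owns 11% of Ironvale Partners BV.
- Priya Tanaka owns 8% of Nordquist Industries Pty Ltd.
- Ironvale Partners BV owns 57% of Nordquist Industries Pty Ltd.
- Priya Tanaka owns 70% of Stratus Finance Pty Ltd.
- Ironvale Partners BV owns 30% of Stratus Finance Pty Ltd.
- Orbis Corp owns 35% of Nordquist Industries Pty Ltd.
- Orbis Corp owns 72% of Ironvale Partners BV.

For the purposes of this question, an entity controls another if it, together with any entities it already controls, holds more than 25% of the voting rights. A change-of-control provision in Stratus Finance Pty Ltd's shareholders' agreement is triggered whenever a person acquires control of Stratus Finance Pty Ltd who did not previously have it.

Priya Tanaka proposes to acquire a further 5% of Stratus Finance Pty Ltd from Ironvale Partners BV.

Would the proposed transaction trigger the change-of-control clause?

The purchase adds only to Priya's holdings (Ironvale's stake shrinks), so Priya is the only person who could newly come to control Stratus.
Priya holds 75% of Orbis, so Priya controls Orbis.
Orbis and Priya together hold 72% + 11% = 83% of Ironvale, so Priya controls Ironvale.
Priya and Ironvale together hold 70% + 30% = 100% of Stratus, so Priya controls Stratus.
So Priya already controls Stratus before the transaction.
After the purchase, Priya's direct stake in Stratus rises to 70% + 5% = 75%, and Ironvale's stake falls to 25%.
Priya controlled Stratus already, so this is not a new person acquiring control; every other person's position is unchanged or reduced.
No new person acquires control, so the clause is not triggered.

No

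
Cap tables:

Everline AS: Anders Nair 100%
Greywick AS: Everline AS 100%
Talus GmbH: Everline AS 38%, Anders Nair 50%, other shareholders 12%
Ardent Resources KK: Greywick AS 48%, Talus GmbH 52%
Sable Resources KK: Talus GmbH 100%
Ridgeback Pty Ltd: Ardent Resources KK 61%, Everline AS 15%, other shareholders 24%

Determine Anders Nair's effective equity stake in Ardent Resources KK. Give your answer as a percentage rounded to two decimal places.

93.76%

Anders reaches Ardent along 3 paths.
Via Everline → Greywick: 100% × 100% × 48% = 48%.
Via Everline → Talus: 100% × 38% × 52% = 19.76%.
Via Talus: 50% × 52% = 26%.
Total: 48% + 19.76% + 26% = 93.76%.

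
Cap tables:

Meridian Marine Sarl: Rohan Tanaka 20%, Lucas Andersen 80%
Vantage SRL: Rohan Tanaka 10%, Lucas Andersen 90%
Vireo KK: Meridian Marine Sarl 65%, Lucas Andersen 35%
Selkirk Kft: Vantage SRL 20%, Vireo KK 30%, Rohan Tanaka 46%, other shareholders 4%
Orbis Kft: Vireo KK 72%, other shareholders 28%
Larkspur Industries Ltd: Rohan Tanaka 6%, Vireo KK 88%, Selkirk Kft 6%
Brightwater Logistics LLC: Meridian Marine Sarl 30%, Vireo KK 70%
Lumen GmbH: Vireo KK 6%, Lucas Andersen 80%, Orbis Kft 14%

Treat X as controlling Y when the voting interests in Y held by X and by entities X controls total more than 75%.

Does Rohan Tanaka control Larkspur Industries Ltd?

Rohan's largest direct stake is 46% in Selkirk, which does not meet the threshold, so Rohan controls no company.
In Larkspur, Rohan's side holds only 6%, not > 75%.
So Rohan does not control Larkspur.

No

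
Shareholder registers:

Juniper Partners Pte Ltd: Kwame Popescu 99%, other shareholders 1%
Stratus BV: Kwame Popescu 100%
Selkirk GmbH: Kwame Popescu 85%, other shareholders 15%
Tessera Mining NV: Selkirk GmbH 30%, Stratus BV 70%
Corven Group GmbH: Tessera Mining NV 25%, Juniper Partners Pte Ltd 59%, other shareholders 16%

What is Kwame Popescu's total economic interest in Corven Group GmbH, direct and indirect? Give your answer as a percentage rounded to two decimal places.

Kwame reaches Corven along 3 paths.
Via Selkirk → Tessera: 85% × 30% × 25% = 6.375%.
Via Stratus → Tessera: 100% × 70% × 25% = 17.5%.
Via Juniper: 99% × 59% = 58.41%.
Total: 6.375% + 17.5% + 58.41% = 82.285%.
Rounded: 82.29%.

82.29%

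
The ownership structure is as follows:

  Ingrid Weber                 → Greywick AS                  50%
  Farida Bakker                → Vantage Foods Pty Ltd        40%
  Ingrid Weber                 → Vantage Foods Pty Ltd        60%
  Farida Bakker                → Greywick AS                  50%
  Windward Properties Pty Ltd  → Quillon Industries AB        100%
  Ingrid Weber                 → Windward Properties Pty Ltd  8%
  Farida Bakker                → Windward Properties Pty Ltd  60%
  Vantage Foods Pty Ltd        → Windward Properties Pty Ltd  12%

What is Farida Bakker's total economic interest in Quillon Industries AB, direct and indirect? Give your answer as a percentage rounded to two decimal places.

64.80%

Farida reaches Quillon along 2 paths.
Via Windward: 60% × 100% = 60%.
Via Vantage → Windward: 40% × 12% × 100% = 4.8%.
Total: 60% + 4.8% = 64.8%.
Rounded: 64.80%.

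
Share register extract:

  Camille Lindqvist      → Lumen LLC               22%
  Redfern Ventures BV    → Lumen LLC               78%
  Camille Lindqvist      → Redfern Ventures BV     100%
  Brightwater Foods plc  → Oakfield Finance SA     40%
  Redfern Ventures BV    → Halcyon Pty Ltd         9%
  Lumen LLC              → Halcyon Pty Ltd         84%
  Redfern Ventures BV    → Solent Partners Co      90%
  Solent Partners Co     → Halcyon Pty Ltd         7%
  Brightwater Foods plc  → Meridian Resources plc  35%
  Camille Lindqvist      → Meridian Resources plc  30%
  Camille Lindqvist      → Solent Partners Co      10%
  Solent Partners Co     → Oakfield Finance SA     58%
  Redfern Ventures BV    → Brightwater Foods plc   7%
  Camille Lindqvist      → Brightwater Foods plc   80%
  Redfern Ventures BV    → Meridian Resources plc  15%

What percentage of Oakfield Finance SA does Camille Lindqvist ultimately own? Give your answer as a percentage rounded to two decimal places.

Camille reaches Oakfield along 4 paths.
Via Brightwater: 80% × 40% = 32%.
Via Redfern → Brightwater: 100% × 7% × 40% = 2.8%.
Via Redfern → Solent: 100% × 90% × 58% = 52.2%.
Via Solent: 10% × 58% = 5.8%.
Total: 32% + 2.8% + 52.2% + 5.8% = 92.8%.
Rounded: 92.80%.

92.80%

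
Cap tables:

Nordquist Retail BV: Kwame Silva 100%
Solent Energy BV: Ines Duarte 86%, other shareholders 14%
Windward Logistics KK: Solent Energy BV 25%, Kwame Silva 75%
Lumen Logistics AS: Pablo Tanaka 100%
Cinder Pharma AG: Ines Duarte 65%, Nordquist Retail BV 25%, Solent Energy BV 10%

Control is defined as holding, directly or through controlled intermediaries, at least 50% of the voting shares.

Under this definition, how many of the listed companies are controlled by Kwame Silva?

2

Kwame holds 100% of Nordquist, so Kwame controls Nordquist.
Kwame holds 75% of Windward, so Kwame controls Windward.
No other company's threshold is met.
Kwame controls 2 companies.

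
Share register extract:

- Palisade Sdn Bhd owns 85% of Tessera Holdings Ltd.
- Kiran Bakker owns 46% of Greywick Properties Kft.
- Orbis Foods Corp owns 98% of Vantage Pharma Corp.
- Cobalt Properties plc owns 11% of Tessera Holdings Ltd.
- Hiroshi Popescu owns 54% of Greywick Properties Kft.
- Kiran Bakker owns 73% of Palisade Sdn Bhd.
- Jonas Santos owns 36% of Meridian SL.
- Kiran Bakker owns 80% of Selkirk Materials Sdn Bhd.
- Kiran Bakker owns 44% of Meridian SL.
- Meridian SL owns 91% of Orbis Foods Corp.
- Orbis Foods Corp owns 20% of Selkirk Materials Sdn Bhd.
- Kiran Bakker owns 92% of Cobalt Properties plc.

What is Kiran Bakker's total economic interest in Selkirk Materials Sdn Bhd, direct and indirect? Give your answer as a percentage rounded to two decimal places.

88.01%

Kiran reaches Selkirk along 2 paths.
Via Meridian → Orbis: 44% × 91% × 20% = 8.008%.
Direct stake: 80% = 80%.
Total: 8.008% + 80% = 88.008%.
Rounded: 88.01%.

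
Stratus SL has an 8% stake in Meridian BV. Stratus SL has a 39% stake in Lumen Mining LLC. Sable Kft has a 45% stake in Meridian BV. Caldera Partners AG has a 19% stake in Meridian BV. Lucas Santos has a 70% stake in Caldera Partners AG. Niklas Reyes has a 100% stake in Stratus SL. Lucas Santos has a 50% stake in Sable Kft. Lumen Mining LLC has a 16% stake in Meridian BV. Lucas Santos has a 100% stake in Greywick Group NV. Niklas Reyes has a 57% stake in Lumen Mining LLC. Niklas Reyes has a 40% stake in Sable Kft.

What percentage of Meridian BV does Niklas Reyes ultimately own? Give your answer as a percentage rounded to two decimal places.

41.36%

Niklas reaches Meridian along 4 paths.
Via Sable: 40% × 45% = 18%.
Via Stratus: 100% × 8% = 8%.
Via Lumen: 57% × 16% = 9.12%.
Via Stratus → Lumen: 100% × 39% × 16% = 6.24%.
Total: 18% + 8% + 9.12% + 6.24% = 41.36%.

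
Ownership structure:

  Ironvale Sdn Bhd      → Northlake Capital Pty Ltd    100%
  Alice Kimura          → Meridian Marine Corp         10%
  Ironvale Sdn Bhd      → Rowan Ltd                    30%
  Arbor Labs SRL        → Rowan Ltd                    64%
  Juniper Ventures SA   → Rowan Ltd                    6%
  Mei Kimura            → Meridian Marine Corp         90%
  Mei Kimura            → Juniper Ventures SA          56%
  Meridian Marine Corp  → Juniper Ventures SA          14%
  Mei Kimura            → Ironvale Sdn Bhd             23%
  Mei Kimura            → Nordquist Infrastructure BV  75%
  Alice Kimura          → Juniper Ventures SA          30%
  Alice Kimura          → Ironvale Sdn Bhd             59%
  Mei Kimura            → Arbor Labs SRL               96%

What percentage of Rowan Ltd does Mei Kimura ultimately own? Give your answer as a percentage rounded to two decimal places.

72.46%

Mei reaches Rowan along 4 paths.
Via Meridian → Juniper: 90% × 14% × 6% = 0.756%.
Via Juniper: 56% × 6% = 3.36%.
Via Ironvale: 23% × 30% = 6.9%.
Via Arbor: 96% × 64% = 61.44%.
Total: 0.756% + 3.36% + 6.9% + 61.44% = 72.456%.
Rounded: 72.46%.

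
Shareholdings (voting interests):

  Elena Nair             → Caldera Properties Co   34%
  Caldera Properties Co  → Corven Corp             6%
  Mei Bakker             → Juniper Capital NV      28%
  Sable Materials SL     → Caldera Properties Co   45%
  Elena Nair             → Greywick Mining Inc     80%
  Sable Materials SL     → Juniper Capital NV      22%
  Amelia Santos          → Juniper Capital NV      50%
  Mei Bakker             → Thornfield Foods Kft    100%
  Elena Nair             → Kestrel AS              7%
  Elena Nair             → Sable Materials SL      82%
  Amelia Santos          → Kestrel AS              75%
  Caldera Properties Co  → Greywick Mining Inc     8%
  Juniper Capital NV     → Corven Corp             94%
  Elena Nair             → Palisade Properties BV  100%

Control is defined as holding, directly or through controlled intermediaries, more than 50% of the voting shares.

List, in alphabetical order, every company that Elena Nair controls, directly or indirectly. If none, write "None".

Elena holds 82% of Sable, so Elena controls Sable.
Elena holds 100% of Palisade, so Elena controls Palisade.
Elena and Sable together hold 34% + 45% = 79% of Caldera, so Elena controls Caldera.
Caldera and Elena together hold 8% + 80% = 88% of Greywick, so Elena controls Greywick.
No other company's threshold is met.

Caldera Properties Co, Greywick Mining Inc, Palisade Properties BV, Sable Materials SL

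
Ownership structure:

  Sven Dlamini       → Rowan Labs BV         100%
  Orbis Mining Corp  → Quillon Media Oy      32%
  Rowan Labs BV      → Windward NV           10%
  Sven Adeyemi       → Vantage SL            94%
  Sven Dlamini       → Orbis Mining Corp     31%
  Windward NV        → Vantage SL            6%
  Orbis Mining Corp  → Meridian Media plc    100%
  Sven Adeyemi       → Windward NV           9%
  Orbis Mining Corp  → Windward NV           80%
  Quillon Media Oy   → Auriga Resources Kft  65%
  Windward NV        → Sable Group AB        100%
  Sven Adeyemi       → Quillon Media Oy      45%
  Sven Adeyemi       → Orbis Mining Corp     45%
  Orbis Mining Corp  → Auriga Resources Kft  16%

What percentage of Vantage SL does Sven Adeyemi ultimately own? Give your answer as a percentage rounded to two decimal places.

Sven Adeyemi reaches Vantage along 3 paths.
Direct stake: 94% = 94%.
Via Windward: 9% × 6% = 0.54%.
Via Orbis → Windward: 45% × 80% × 6% = 2.16%.
Total: 94% + 0.54% + 2.16% = 96.7%.
Rounded: 96.70%.

96.70%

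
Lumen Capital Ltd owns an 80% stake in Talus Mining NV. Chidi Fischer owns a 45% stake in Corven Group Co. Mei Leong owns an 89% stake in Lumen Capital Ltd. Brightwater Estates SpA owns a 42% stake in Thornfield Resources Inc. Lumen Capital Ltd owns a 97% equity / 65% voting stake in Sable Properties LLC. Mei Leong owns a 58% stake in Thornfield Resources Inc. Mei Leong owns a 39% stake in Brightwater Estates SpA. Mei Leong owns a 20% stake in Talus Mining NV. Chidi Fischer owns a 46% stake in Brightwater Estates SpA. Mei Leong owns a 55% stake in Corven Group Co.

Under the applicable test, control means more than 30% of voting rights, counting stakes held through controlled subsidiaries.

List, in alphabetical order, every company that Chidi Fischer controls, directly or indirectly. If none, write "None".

Brightwater Estates SpA, Corven Group Co, Thornfield Resources Inc

Chidi holds 46% of Brightwater, so Chidi controls Brightwater.
Brightwater holds 42% of Thornfield, so Chidi controls Thornfield.
Chidi holds 45% of Corven, so Chidi controls Corven.
No other company's threshold is met.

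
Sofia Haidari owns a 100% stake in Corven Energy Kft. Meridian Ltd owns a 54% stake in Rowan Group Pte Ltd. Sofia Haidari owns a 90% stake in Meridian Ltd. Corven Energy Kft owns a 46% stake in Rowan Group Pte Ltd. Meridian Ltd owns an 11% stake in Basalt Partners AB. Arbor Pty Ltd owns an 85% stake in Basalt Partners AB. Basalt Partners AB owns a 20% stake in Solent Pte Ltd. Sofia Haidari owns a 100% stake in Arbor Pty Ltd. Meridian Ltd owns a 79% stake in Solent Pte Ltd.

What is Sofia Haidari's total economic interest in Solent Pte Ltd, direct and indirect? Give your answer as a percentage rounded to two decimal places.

90.08%

Sofia reaches Solent along 3 paths.
Via Meridian: 90% × 79% = 71.1%.
Via Arbor → Basalt: 100% × 85% × 20% = 17%.
Via Meridian → Basalt: 90% × 11% × 20% = 1.98%.
Total: 71.1% + 17% + 1.98% = 90.08%.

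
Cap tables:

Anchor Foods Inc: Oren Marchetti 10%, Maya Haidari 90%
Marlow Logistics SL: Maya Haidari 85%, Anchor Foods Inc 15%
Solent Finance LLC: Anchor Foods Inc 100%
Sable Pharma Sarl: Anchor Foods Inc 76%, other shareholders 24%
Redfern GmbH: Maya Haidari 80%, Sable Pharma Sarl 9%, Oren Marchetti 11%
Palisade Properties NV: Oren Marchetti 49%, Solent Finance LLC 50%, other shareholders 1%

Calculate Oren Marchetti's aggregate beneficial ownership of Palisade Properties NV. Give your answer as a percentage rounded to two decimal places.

54.00%

Oren reaches Palisade along 2 paths.
Direct stake: 49% = 49%.
Via Anchor → Solent: 10% × 100% × 50% = 5%.
Total: 49% + 5% = 54%.
Rounded: 54.00%.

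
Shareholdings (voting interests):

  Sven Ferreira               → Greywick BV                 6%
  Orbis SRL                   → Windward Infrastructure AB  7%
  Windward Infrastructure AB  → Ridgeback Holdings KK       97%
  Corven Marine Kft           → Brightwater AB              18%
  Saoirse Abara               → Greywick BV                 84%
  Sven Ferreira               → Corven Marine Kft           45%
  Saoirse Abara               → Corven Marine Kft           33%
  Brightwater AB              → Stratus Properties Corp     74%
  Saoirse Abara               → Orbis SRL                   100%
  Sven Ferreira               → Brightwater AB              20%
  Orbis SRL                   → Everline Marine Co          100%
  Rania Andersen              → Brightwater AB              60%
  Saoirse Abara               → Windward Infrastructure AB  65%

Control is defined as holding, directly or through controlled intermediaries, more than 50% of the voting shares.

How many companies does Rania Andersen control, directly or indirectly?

Rania holds 60% of Brightwater, so Rania controls Brightwater.
Brightwater holds 74% of Stratus, so Rania controls Stratus.
No other company's threshold is met.
Rania controls 2 companies.

2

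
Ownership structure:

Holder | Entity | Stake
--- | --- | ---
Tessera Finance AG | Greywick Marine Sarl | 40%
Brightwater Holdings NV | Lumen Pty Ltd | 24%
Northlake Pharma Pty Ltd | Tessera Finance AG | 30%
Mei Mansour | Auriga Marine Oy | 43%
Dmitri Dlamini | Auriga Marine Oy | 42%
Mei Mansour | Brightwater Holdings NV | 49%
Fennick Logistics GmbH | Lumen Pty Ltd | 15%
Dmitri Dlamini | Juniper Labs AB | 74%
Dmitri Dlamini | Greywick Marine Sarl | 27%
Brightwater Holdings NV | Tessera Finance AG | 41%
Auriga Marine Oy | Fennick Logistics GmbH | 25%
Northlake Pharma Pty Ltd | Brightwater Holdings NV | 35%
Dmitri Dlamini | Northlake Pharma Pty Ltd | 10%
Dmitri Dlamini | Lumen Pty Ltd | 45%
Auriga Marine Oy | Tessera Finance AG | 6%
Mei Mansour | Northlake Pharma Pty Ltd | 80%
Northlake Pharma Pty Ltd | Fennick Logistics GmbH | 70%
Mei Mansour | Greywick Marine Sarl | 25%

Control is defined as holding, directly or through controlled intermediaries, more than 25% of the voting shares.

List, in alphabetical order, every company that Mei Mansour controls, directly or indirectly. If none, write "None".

Auriga Marine Oy, Brightwater Holdings NV, Fennick Logistics GmbH, Greywick Marine Sarl, Lumen Pty Ltd, Northlake Pharma Pty Ltd, Tessera Finance AG

Mei holds 80% of Northlake, so Mei controls Northlake.
Mei and Northlake together hold 49% + 35% = 84% of Brightwater, so Mei controls Brightwater.
Mei holds 43% of Auriga, so Mei controls Auriga.
Auriga and Northlake and Brightwater together hold 6% + 30% + 41% = 77% of Tessera, so Mei controls Tessera.
Northlake and Auriga together hold 70% + 25% = 95% of Fennick, so Mei controls Fennick.
Tessera and Mei together hold 40% + 25% = 65% of Greywick, so Mei controls Greywick.
Brightwater and Fennick together hold 24% + 15% = 39% of Lumen, so Mei controls Lumen.
No other company's threshold is met.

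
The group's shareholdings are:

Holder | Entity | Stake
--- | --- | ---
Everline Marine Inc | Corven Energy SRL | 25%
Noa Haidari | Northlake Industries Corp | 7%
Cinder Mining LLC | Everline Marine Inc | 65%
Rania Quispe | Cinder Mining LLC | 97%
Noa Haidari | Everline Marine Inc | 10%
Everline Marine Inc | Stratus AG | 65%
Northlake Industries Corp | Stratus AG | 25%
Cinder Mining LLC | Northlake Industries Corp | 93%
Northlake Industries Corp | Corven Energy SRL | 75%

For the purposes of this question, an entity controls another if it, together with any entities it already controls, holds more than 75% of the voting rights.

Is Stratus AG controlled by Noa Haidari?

No

Noa's largest direct stake is 10% in Everline, which does not meet the threshold, so Noa controls no company.
Neither Noa nor any entity Noa controls holds any voting interest in Stratus.
So Noa does not control Stratus.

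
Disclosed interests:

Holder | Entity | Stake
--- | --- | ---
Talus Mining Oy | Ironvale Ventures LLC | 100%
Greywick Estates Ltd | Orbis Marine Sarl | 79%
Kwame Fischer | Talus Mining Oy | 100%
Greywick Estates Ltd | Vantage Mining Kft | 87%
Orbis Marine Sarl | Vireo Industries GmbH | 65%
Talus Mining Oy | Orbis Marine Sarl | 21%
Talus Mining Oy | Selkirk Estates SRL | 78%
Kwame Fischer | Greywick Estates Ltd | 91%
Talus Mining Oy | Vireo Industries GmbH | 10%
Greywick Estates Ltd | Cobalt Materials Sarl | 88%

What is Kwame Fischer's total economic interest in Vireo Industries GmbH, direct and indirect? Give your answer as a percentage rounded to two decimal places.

Kwame reaches Vireo along 3 paths.
Via Talus: 100% × 10% = 10%.
Via Greywick → Orbis: 91% × 79% × 65% = 46.7285%.
Via Talus → Orbis: 100% × 21% × 65% = 13.65%.
Total: 10% + 46.7285% + 13.65% = 70.3785%.
Rounded: 70.38%.

70.38%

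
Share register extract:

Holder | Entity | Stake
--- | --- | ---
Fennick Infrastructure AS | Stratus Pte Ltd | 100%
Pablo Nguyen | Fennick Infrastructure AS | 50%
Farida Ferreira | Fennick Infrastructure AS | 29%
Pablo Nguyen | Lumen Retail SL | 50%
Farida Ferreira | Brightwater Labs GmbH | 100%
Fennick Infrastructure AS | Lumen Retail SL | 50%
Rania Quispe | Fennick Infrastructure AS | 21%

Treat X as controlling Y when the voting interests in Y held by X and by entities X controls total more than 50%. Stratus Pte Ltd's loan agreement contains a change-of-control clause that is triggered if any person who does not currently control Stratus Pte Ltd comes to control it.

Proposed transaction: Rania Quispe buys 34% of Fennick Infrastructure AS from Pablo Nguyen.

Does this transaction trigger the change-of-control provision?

The purchase adds only to Rania's holdings (Pablo's stake shrinks), so Rania is the only person who could newly come to control Stratus.
Rania's largest direct stake is 21% in Fennick, which does not meet the threshold, so Rania controls no company.
Neither Rania nor any entity Rania controls holds any voting interest in Stratus.
So before the transaction, Rania does not control Stratus.
After the purchase, Rania's direct stake in Fennick rises to 21% + 34% = 55%, and Pablo's stake falls to 16%.
Rania holds 55% of Fennick, so Rania controls Fennick.
Fennick holds 100% of Stratus, so Rania controls Stratus.
Rania did not control Stratus before and does after, so the clause is triggered.

Yes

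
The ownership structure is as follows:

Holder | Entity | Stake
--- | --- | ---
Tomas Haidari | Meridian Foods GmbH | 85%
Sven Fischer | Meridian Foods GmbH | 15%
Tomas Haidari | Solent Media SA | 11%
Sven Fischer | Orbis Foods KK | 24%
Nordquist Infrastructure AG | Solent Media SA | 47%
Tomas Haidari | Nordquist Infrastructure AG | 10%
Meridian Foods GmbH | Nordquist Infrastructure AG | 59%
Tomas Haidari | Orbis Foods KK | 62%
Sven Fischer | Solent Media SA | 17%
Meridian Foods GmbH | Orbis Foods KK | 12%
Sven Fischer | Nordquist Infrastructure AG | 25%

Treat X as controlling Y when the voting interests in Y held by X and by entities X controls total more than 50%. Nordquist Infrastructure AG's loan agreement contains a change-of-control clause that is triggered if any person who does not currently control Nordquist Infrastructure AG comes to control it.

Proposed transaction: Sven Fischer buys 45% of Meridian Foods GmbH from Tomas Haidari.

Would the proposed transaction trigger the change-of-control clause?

The purchase adds only to Sven's holdings (Tomas's stake shrinks), so Sven is the only person who could newly come to control Nordquist.
Sven's largest direct stake is 25% in Nordquist, which does not meet the threshold, so Sven controls no company.
In Nordquist, Sven's side holds only 25%, not > 50%.
So before the transaction, Sven does not control Nordquist.
After the purchase, Sven's direct stake in Meridian rises to 15% + 45% = 60%, and Tomas's stake falls to 40%.
Sven holds 60% of Meridian, so Sven controls Meridian.
Meridian and Sven together hold 59% + 25% = 84% of Nordquist, so Sven controls Nordquist.
Sven did not control Nordquist before and does after, so the clause is triggered.

Yes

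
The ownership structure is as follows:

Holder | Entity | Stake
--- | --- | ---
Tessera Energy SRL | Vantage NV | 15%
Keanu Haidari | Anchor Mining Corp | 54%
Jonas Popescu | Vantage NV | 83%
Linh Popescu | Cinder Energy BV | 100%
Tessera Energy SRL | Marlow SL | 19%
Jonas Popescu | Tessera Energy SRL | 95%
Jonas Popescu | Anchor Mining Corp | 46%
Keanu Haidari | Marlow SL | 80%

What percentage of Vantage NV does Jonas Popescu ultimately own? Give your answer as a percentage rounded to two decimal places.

97.25%

Jonas reaches Vantage along 2 paths.
Via Tessera: 95% × 15% = 14.25%.
Direct stake: 83% = 83%.
Total: 14.25% + 83% = 97.25%.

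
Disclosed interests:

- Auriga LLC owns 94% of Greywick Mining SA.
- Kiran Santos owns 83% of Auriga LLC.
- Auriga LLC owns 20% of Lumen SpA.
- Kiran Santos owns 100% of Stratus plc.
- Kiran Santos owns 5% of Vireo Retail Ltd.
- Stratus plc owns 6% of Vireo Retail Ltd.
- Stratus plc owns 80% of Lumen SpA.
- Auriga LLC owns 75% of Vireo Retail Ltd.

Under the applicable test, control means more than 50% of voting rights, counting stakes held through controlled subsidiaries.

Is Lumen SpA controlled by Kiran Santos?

Yes

Kiran holds 100% of Stratus, so Kiran controls Stratus.
Kiran holds 83% of Auriga, so Kiran controls Auriga.
Auriga and Stratus together hold 20% + 80% = 100% of Lumen, so Kiran controls Lumen.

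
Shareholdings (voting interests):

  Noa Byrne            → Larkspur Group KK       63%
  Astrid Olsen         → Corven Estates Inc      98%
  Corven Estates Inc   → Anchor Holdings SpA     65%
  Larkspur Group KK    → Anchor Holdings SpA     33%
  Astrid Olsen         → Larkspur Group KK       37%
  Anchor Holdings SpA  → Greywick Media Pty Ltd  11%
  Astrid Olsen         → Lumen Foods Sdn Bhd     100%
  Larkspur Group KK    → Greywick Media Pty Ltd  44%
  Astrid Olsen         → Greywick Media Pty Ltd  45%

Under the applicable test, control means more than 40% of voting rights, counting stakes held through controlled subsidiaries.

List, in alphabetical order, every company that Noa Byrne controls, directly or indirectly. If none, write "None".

Greywick Media Pty Ltd, Larkspur Group KK

Noa holds 63% of Larkspur, so Noa controls Larkspur.
Larkspur holds 44% of Greywick, so Noa controls Greywick.
No other company's threshold is met.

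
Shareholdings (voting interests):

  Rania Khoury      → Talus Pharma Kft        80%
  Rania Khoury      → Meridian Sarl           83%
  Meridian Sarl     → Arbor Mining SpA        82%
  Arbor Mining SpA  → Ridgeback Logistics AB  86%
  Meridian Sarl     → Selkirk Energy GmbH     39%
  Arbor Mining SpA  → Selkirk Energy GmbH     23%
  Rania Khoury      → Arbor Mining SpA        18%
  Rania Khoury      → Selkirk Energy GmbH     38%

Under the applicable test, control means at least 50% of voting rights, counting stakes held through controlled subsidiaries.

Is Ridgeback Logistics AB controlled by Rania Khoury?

Rania holds 83% of Meridian, so Rania controls Meridian.
Meridian and Rania together hold 82% + 18% = 100% of Arbor, so Rania controls Arbor.
Arbor holds 86% of Ridgeback, so Rania controls Ridgeback.

Yes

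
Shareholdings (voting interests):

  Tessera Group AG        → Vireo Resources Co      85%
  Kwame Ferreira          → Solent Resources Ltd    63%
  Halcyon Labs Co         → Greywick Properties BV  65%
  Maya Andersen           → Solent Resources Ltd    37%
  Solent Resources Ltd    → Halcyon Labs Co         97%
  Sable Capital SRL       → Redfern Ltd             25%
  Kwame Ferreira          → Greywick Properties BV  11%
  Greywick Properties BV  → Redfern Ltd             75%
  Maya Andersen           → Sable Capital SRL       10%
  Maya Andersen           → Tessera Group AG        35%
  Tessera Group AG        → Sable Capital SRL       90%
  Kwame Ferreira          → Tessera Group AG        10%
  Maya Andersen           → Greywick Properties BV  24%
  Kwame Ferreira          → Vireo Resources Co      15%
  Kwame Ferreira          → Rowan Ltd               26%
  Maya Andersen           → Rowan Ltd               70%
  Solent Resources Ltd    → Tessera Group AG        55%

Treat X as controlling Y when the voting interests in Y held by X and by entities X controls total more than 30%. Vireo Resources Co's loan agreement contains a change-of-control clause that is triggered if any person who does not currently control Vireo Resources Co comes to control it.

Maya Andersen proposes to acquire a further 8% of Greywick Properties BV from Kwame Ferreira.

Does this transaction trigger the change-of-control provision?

No

The purchase adds only to Maya's holdings (Kwame's stake shrinks), so Maya is the only person who could newly come to control Vireo.
Maya holds 37% of Solent, so Maya controls Solent.
Solent and Maya together hold 55% + 35% = 90% of Tessera, so Maya controls Tessera.
Tessera holds 85% of Vireo, so Maya controls Vireo.
So Maya already controls Vireo before the transaction.
After the purchase, Maya's direct stake in Greywick rises to 24% + 8% = 32%, and Kwame's stake falls to 3%.
Maya controlled Vireo already, so this is not a new person acquiring control; every other person's position is unchanged or reduced.
No new person acquires control, so the clause is not triggered.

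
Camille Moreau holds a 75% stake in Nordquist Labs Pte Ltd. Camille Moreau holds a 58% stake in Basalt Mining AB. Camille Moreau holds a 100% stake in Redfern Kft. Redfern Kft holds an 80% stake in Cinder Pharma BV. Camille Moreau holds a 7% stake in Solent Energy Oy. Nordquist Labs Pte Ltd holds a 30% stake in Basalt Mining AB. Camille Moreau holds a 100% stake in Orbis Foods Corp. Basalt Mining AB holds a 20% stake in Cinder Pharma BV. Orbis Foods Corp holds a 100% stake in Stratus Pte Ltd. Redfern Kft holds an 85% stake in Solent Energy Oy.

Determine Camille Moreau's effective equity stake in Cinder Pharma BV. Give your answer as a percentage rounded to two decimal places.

96.10%

Camille reaches Cinder along 3 paths.
Via Nordquist → Basalt: 75% × 30% × 20% = 4.5%.
Via Basalt: 58% × 20% = 11.6%.
Via Redfern: 100% × 80% = 80%.
Total: 4.5% + 11.6% + 80% = 96.1%.
Rounded: 96.10%.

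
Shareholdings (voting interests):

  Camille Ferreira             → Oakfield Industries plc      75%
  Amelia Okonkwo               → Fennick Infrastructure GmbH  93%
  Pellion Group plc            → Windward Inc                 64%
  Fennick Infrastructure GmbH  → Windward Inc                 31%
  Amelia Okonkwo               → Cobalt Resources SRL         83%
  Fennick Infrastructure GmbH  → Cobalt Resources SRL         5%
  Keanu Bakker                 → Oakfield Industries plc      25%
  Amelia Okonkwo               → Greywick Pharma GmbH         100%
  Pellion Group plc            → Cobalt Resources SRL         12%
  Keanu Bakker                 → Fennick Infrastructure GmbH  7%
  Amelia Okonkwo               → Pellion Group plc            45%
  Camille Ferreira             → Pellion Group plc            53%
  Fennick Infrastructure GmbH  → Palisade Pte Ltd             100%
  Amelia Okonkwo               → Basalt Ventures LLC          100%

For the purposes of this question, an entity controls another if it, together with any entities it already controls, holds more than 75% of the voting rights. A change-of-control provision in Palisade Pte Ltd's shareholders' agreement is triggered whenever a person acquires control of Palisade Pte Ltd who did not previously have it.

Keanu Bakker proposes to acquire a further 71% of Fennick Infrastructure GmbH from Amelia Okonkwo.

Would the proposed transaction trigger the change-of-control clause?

The purchase adds only to Keanu's holdings (Amelia's stake shrinks), so Keanu is the only person who could newly come to control Palisade.
Keanu's largest direct stake is 25% in Oakfield, which does not meet the threshold, so Keanu controls no company.
Neither Keanu nor any entity Keanu controls holds any voting interest in Palisade.
So before the transaction, Keanu does not control Palisade.
After the purchase, Keanu's direct stake in Fennick rises to 7% + 71% = 78%, and Amelia's stake falls to 22%.
Keanu holds 78% of Fennick, so Keanu controls Fennick.
Fennick holds 100% of Palisade, so Keanu controls Palisade.
Keanu did not control Palisade before and does after, so the clause is triggered.

Yes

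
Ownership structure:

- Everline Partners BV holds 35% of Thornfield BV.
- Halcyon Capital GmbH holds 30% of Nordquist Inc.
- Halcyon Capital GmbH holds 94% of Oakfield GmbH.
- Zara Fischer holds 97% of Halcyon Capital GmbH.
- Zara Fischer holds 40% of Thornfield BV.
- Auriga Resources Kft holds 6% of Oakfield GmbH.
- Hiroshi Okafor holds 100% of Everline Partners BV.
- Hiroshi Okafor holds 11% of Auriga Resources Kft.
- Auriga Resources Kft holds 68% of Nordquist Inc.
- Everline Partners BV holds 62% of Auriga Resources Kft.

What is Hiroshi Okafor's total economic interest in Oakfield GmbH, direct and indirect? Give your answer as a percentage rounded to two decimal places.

4.38%

Hiroshi reaches Oakfield along 2 paths.
Via Everline → Auriga: 100% × 62% × 6% = 3.72%.
Via Auriga: 11% × 6% = 0.66%.
Total: 3.72% + 0.66% = 4.38%.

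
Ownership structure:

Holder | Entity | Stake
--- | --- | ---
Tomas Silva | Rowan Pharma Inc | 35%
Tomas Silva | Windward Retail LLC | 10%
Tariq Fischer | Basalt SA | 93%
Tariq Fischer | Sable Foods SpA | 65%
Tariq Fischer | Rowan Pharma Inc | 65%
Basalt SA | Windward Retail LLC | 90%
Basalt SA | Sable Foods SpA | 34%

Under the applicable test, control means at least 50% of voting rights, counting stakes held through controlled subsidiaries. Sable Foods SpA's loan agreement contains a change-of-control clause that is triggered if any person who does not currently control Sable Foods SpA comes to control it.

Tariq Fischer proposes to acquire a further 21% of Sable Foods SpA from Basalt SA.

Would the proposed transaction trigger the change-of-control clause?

No

The purchase adds only to Tariq's holdings (Basalt's stake shrinks), so Tariq is the only person who could newly come to control Sable.
Tariq holds 93% of Basalt, so Tariq controls Basalt.
Basalt and Tariq together hold 34% + 65% = 99% of Sable, so Tariq controls Sable.
So Tariq already controls Sable before the transaction.
After the purchase, Tariq's direct stake in Sable rises to 65% + 21% = 86%, and Basalt's stake falls to 13%.
Tariq controlled Sable already, so this is not a new person acquiring control; every other person's position is unchanged or reduced.
No new person acquires control, so the clause is not triggered.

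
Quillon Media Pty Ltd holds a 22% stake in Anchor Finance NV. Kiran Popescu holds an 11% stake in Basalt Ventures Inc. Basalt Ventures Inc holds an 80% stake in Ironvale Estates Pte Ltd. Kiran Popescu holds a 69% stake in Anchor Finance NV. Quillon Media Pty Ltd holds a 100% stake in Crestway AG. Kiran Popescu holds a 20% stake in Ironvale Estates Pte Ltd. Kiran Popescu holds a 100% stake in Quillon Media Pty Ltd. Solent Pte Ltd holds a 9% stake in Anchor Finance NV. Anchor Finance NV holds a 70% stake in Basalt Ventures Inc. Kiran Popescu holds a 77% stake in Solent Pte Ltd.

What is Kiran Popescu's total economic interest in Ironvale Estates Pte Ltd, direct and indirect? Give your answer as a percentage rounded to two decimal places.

83.64%

Kiran reaches Ironvale along 5 paths.
Direct stake: 20% = 20%.
Via Quillon → Anchor → Basalt: 100% × 22% × 70% × 80% = 12.32%.
Via Anchor → Basalt: 69% × 70% × 80% = 38.64%.
Via Solent → Anchor → Basalt: 77% × 9% × 70% × 80% = 3.8808%.
Via Basalt: 11% × 80% = 8.8%.
Total: 20% + 12.32% + 38.64% + 3.8808% + 8.8% = 83.6408%.
Rounded: 83.64%.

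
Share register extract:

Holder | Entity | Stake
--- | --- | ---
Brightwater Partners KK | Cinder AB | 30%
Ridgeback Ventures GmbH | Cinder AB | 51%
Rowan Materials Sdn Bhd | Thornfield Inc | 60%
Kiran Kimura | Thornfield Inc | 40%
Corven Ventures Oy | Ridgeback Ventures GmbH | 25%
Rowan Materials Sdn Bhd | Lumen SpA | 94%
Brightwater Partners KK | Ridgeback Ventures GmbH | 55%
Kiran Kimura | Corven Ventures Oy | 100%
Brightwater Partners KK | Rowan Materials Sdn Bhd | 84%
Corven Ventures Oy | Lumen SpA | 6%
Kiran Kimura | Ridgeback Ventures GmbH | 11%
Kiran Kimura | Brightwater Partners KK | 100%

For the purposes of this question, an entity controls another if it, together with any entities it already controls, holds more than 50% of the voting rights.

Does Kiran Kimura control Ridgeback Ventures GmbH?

Kiran holds 100% of Brightwater, so Kiran controls Brightwater.
Kiran holds 100% of Corven, so Kiran controls Corven.
Corven and Brightwater and Kiran together hold 25% + 55% + 11% = 91% of Ridgeback, so Kiran controls Ridgeback.

Yes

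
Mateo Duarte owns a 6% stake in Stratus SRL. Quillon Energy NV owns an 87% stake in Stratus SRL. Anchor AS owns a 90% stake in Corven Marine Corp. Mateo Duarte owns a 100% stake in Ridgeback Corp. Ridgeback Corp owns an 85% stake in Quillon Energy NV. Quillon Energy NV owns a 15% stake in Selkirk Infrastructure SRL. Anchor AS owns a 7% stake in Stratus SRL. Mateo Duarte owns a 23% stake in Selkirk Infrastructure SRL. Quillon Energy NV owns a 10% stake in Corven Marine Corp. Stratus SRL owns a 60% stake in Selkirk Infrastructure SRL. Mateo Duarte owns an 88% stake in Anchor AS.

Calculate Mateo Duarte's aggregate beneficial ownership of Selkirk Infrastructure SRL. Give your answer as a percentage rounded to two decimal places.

Mateo reaches Selkirk along 5 paths.
Via Ridgeback → Quillon: 100% × 85% × 15% = 12.75%.
Direct stake: 23% = 23%.
Via Ridgeback → Quillon → Stratus: 100% × 85% × 87% × 60% = 44.37%.
Via Anchor → Stratus: 88% × 7% × 60% = 3.696%.
Via Stratus: 6% × 60% = 3.6%.
Total: 12.75% + 23% + 44.37% + 3.696% + 3.6% = 87.416%.
Rounded: 87.42%.

87.42%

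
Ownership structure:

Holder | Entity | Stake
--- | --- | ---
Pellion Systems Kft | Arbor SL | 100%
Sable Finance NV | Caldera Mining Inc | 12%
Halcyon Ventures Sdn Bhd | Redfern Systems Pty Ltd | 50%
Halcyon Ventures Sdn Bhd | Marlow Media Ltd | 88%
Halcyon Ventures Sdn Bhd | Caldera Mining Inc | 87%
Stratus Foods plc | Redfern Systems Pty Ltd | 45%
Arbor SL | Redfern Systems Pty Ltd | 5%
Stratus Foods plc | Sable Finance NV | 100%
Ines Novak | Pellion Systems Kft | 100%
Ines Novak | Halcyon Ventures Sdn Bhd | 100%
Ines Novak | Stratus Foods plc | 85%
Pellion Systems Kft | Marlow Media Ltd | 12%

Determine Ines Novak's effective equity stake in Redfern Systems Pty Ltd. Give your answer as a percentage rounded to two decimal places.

Ines reaches Redfern along 3 paths.
Via Pellion → Arbor: 100% × 100% × 5% = 5%.
Via Halcyon: 100% × 50% = 50%.
Via Stratus: 85% × 45% = 38.25%.
Total: 5% + 50% + 38.25% = 93.25%.

93.25%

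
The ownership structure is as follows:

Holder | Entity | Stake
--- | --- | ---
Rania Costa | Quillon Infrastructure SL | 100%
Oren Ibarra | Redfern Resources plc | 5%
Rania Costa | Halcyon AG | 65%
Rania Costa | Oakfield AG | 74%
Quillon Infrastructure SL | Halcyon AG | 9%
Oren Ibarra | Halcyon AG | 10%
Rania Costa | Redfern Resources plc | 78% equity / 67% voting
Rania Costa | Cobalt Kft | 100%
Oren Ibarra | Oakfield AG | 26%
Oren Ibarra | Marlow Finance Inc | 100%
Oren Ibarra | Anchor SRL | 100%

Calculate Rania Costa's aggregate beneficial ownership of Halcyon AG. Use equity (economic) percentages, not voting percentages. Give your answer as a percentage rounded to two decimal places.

Rania reaches Halcyon along 2 paths.
Direct stake: 65% = 65%.
Via Quillon: 100% × 9% = 9%.
Total: 65% + 9% = 74%.
Rounded: 74.00%.

74.00%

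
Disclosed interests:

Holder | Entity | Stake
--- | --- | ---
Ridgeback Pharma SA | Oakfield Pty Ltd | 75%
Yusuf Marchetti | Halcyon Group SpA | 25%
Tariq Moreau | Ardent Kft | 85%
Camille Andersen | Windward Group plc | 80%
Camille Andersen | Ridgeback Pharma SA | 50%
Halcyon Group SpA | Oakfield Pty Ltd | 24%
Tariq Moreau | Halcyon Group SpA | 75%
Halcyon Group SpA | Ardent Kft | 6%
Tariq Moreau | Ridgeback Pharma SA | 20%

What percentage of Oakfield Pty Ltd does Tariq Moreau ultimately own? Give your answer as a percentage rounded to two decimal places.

Tariq reaches Oakfield along 2 paths.
Via Halcyon: 75% × 24% = 18%.
Via Ridgeback: 20% × 75% = 15%.
Total: 18% + 15% = 33%.
Rounded: 33.00%.

33.00%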